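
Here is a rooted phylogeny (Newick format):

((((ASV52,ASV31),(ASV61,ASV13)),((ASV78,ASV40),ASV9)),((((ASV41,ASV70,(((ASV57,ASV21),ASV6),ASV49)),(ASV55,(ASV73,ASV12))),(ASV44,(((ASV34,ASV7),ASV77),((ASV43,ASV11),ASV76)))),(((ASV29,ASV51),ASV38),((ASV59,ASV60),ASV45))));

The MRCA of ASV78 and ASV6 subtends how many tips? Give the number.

The MRCA of ASV78 and ASV6 is the root, so the clade is the entire tree.
That clade contains 29 terminal taxa: ASV11, ASV12, ASV13, ASV21, ASV29, ASV31, ASV34, ASV38, ASV40, ASV41, ASV43, ASV44, ASV45, ASV49, ASV51, ASV52, ASV55, ASV57, ASV59, ASV6, ASV60, ASV61, ASV7, ASV70, ASV73, ASV76, ASV77, ASV78, ASV9.

29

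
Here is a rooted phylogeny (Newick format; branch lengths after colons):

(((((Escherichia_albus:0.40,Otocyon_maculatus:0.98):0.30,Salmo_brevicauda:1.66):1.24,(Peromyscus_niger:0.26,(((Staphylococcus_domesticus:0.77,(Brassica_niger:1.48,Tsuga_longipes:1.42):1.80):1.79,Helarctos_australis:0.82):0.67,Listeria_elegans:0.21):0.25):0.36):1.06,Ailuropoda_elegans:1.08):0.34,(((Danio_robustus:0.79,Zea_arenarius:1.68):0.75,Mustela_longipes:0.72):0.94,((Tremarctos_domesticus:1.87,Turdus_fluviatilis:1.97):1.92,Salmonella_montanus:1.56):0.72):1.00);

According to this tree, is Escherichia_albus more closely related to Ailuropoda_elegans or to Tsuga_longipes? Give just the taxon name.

Tsuga_longipes

The MRCA of Escherichia_albus and Tsuga_longipes subtends (((Escherichia_albus,Otocyon_maculatus),Salmo_brevicauda),(Peromyscus_niger,(((Staphylococcus_domesticus,(Brassica_niger,Tsuga_longipes)),Helarctos_australis),Listeria_elegans))) (9 taxa).
The MRCA of Escherichia_albus and Ailuropoda_elegans subtends ((((Escherichia_albus,Otocyon_maculatus),Salmo_brevicauda),(Peromyscus_niger,(((Staphylococcus_domesticus,(Brassica_niger,Tsuga_longipes)),Helarctos_australis),Listeria_elegans))),Ailuropoda_elegans) (10 taxa).
The first is nested inside the second, so Escherichia_albus shares a more recent common ancestor with Tsuga_longipes.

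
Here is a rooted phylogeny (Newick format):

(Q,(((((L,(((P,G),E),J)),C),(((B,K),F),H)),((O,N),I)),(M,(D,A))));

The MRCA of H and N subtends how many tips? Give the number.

13

The MRCA of H and N is the node subtending ((((L,(((P,G),E),J)),C),(((B,K),F),H)),((O,N),I)).
That clade contains 13 terminal taxa: B, C, E, F, G, H, I, J, K, L, N, O, P.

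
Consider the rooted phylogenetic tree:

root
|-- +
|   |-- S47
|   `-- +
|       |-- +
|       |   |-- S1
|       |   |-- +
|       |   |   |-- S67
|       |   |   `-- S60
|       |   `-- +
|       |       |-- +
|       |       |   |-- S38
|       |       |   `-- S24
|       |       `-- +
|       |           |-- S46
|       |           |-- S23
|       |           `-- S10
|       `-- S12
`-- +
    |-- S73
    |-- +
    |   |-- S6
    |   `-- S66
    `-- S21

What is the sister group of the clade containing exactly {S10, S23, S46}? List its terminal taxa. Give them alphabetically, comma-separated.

S24, S38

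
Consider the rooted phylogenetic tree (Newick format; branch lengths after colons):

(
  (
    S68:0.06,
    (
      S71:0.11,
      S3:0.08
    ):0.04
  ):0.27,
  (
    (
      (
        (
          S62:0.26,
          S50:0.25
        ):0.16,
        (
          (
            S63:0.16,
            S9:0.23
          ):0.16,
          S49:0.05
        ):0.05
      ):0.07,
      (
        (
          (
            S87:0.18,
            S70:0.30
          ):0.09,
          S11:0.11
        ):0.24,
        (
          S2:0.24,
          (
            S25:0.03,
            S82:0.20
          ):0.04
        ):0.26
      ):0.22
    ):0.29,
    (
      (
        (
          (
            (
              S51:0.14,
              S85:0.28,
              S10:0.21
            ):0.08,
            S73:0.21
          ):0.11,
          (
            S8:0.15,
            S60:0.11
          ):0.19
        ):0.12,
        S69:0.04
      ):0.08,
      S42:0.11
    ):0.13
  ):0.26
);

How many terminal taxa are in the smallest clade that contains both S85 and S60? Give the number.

The MRCA of S85 and S60 is the node subtending (((S51,S85,S10),S73),(S8,S60)).
That clade contains 6 terminal taxa: S10, S51, S60, S73, S8, S85.

6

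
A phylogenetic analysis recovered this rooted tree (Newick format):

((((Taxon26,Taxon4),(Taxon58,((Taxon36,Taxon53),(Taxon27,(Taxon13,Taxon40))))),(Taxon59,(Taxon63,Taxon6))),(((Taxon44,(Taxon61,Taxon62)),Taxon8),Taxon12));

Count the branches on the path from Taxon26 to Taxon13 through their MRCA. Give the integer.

7

The MRCA of Taxon26 and Taxon13 is the node subtending ((Taxon26,Taxon4),(Taxon58,((Taxon36,Taxon53),(Taxon27,(Taxon13,Taxon40))))).
From Taxon26 up to that node: 2 branches. From Taxon13 up to the same node: 5 branches. Total: 2 + 5 = 7.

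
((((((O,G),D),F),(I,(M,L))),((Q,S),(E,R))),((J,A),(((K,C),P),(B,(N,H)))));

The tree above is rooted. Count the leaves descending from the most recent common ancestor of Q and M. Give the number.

11

The MRCA of Q and M is the node subtending (((((O,G),D),F),(I,(M,L))),((Q,S),(E,R))).
That clade contains 11 terminal taxa: D, E, F, G, I, L, M, O, Q, R, S.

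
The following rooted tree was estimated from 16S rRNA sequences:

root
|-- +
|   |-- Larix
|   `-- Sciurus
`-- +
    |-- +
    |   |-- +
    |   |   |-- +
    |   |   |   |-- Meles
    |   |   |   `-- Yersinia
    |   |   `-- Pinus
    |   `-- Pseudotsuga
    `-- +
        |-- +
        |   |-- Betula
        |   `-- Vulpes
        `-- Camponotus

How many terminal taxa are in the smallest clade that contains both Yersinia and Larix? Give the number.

The MRCA of Yersinia and Larix is the root, so the clade is the entire tree.
That clade contains 9 terminal taxa: Betula, Camponotus, Larix, Meles, Pinus, Pseudotsuga, Sciurus, Vulpes, Yersinia.

9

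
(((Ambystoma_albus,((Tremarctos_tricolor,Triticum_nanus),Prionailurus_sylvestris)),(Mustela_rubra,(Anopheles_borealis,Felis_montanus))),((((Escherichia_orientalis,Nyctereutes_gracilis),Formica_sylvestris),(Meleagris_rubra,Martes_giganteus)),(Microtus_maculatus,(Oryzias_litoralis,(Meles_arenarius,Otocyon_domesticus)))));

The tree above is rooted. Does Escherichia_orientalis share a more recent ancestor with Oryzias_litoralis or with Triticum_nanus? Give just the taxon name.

Oryzias_litoralis

The MRCA of Escherichia_orientalis and Oryzias_litoralis subtends ((((Escherichia_orientalis,Nyctereutes_gracilis),Formica_sylvestris),(Meleagris_rubra,Martes_giganteus)),(Microtus_maculatus,(Oryzias_litoralis,(Meles_arenarius,Otocyon_domesticus)))) (9 taxa).
The MRCA of Escherichia_orientalis and Triticum_nanus is the root, subtending the entire tree (16 taxa).
The first is nested inside the second, so Escherichia_orientalis shares a more recent common ancestor with Oryzias_litoralis.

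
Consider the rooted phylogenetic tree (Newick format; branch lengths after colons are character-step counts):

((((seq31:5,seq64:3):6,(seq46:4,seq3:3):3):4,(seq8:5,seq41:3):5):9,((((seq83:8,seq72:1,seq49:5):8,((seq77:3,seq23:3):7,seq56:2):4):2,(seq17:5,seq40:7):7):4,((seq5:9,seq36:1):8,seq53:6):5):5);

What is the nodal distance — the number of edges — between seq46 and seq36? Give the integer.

8

The MRCA of seq46 and seq36 is the root of the tree.
From seq46 up to that node: 4 branches. From seq36 up to the same node: 4 branches. Total: 4 + 4 = 8.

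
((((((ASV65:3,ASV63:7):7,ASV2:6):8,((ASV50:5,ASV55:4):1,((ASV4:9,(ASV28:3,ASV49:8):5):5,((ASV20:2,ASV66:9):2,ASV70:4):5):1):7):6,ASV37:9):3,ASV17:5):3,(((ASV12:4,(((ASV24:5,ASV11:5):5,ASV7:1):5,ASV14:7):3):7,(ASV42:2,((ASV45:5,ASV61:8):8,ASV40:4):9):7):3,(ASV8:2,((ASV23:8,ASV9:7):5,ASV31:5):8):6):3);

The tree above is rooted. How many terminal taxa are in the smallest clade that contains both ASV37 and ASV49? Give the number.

12

The MRCA of ASV37 and ASV49 is the node subtending ((((ASV65,ASV63),ASV2),((ASV50,ASV55),((ASV4,(ASV28,ASV49)),((ASV20,ASV66),ASV70)))),ASV37).
That clade contains 12 terminal taxa: ASV2, ASV20, ASV28, ASV37, ASV4, ASV49, ASV50, ASV55, ASV63, ASV65, ASV66, ASV70.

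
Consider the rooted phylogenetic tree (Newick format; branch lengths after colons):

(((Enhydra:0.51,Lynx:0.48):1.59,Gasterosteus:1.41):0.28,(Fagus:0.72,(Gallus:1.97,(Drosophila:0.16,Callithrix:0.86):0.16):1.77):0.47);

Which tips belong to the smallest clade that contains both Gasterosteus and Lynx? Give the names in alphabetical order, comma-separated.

Enhydra, Gasterosteus, Lynx

Tracing Gasterosteus: it sits inside ((Enhydra,Lynx),Gasterosteus).
Tracing Lynx: it sits inside (Enhydra,Lynx).
The smallest clade enclosing both is ((Enhydra,Lynx),Gasterosteus); the answer is its 3 terminal taxa in alphabetical order.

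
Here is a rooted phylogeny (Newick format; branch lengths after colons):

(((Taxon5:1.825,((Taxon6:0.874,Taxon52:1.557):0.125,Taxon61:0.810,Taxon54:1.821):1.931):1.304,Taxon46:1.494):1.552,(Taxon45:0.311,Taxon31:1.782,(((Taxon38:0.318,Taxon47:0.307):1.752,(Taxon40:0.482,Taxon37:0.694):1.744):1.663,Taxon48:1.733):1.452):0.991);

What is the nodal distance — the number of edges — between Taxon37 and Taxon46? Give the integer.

7

The MRCA of Taxon37 and Taxon46 is the root of the tree.
From Taxon37 up to that node: 5 branches. From Taxon46 up to the same node: 2 branches. Total: 5 + 2 = 7.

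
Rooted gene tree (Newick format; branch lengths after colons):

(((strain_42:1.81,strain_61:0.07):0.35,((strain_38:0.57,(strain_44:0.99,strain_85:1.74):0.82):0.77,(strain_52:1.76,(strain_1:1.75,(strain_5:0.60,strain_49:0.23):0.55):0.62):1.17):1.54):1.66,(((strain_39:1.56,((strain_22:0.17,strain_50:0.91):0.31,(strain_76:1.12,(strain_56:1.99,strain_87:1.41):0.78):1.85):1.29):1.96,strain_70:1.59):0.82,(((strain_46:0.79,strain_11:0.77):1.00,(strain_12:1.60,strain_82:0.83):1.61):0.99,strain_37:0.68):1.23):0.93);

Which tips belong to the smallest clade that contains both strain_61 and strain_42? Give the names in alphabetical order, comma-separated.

strain_42, strain_61

Tracing strain_61: it sits inside (strain_42,strain_61).
Tracing strain_42: it sits inside (strain_42,strain_61).
The smallest clade enclosing both is (strain_42,strain_61); the answer is its 2 terminal taxa in alphabetical order.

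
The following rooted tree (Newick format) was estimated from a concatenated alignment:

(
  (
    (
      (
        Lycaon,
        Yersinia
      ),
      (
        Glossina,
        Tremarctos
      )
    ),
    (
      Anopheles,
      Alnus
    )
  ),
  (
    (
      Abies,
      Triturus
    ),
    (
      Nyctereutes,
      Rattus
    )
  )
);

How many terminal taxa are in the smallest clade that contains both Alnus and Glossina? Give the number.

The MRCA of Alnus and Glossina is the node subtending (((Lycaon,Yersinia),(Glossina,Tremarctos)),(Anopheles,Alnus)).
That clade contains 6 terminal taxa: Alnus, Anopheles, Glossina, Lycaon, Tremarctos, Yersinia.

6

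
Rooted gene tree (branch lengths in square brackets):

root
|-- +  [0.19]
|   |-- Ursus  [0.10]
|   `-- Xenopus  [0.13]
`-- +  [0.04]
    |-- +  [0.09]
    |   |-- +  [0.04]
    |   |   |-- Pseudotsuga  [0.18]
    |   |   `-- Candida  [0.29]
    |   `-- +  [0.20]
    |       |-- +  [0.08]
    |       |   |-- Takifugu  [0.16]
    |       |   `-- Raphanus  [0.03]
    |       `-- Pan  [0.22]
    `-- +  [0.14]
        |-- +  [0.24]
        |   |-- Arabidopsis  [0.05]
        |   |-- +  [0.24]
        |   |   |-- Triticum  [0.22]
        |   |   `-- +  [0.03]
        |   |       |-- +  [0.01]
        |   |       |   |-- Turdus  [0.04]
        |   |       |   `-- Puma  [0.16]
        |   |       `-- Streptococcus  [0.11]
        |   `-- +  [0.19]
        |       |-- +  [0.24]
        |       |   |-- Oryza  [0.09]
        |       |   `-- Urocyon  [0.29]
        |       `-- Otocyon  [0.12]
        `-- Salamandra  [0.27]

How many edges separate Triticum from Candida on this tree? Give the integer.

7

The MRCA of Triticum and Candida is the node subtending (((Pseudotsuga,Candida),((Takifugu,Raphanus),Pan)),((Arabidopsis,(Triticum,((Turdus,Puma),Streptococcus)),((Oryza,Urocyon),Otocyon)),Salamandra)).
From Triticum up to that node: 4 branches. From Candida up to the same node: 3 branches. Total: 4 + 3 = 7.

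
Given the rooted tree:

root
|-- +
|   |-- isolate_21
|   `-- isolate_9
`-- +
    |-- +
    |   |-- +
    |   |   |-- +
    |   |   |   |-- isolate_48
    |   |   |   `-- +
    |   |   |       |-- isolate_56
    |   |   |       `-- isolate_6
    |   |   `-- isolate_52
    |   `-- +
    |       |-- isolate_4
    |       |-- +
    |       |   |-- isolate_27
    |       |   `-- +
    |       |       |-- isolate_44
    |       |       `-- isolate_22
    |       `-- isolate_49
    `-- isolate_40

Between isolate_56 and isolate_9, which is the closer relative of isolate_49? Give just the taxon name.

isolate_56

The MRCA of isolate_49 and isolate_56 subtends (((isolate_48,(isolate_56,isolate_6)),isolate_52),(isolate_4,(isolate_27,(isolate_44,isolate_22)),isolate_49)) (9 taxa).
The MRCA of isolate_49 and isolate_9 is the root, subtending the entire tree (12 taxa).
The first is nested inside the second, so isolate_49 shares a more recent common ancestor with isolate_56.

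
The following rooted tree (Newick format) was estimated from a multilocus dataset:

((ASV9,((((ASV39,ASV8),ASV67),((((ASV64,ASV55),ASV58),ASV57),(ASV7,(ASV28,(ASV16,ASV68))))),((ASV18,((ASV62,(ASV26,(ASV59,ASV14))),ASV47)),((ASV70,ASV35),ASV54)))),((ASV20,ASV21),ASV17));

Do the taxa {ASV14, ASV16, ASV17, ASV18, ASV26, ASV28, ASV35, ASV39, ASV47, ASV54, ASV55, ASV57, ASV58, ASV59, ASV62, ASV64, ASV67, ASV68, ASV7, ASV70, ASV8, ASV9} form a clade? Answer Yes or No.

The MRCA of the listed taxa is the root, so the smallest clade containing them is the whole tree.
That clade also contains ASV20, ASV21, which are not in the proposed group, so the group is not monophyletic.

No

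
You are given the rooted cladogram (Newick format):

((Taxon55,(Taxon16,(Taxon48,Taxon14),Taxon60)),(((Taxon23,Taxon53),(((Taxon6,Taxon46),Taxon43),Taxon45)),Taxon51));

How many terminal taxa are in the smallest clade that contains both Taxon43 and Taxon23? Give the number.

The MRCA of Taxon43 and Taxon23 is the node subtending ((Taxon23,Taxon53),(((Taxon6,Taxon46),Taxon43),Taxon45)).
That clade contains 6 terminal taxa: Taxon23, Taxon43, Taxon45, Taxon46, Taxon53, Taxon6.

6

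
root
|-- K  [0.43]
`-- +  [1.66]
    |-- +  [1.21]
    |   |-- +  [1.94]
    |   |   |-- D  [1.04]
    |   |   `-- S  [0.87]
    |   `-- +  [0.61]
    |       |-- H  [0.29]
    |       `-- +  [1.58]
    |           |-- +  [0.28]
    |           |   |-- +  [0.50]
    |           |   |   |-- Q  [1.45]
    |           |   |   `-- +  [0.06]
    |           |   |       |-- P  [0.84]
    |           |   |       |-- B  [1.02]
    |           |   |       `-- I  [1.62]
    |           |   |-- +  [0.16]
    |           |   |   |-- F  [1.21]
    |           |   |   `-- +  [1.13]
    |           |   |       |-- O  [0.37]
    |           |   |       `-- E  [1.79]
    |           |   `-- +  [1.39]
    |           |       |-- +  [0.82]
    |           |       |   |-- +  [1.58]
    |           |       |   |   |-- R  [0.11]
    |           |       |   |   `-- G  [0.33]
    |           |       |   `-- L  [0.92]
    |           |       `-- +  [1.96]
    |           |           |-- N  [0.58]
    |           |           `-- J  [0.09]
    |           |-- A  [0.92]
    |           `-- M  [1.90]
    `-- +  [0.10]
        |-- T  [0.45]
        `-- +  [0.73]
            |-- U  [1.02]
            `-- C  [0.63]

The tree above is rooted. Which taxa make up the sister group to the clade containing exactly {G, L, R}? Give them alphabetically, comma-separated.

J, N

The clade containing exactly {G, L, R} attaches to the tree at the node subtending (((R,G),L),(N,J)).
The other lineage descending from that same node — the sister group — is (N,J); its 2 tips in alphabetical order are the answer.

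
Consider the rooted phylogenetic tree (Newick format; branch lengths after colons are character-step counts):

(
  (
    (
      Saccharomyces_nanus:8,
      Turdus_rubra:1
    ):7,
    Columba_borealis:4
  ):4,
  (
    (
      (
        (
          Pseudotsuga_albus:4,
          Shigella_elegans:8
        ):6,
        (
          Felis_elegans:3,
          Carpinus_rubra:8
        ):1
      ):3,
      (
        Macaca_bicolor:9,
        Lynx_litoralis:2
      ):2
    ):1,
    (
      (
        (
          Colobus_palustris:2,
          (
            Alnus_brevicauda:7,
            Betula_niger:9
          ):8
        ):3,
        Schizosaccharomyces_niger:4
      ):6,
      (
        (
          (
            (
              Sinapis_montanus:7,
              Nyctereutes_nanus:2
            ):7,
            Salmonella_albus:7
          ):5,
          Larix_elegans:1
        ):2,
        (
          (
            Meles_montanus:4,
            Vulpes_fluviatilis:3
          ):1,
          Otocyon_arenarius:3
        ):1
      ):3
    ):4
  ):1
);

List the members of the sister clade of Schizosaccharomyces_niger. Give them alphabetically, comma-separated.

Alnus_brevicauda, Betula_niger, Colobus_palustris

Schizosaccharomyces_niger attaches to the tree at the node subtending ((Colobus_palustris,(Alnus_brevicauda,Betula_niger)),Schizosaccharomyces_niger).
The other lineage descending from that same node — the sister group — is (Colobus_palustris,(Alnus_brevicauda,Betula_niger)); its 3 tips in alphabetical order are the answer.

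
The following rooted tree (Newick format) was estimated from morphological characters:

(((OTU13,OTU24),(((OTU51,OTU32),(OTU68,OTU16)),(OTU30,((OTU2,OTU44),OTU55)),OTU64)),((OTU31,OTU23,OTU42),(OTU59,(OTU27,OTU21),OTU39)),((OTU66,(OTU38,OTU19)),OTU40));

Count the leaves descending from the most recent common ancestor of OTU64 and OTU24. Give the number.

11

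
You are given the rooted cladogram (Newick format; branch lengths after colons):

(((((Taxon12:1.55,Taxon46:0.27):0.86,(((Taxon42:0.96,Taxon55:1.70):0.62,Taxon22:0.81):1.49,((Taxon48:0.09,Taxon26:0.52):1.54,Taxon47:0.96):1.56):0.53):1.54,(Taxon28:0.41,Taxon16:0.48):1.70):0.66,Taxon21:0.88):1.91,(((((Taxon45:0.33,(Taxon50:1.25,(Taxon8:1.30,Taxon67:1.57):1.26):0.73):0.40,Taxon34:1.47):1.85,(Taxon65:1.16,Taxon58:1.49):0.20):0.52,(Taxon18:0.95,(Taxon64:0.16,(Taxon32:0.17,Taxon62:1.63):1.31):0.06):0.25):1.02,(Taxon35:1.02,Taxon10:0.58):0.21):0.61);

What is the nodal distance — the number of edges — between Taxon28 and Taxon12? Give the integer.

The MRCA of Taxon28 and Taxon12 is the node subtending (((Taxon12,Taxon46),(((Taxon42,Taxon55),Taxon22),((Taxon48,Taxon26),Taxon47))),(Taxon28,Taxon16)).
From Taxon28 up to that node: 2 branches. From Taxon12 up to the same node: 3 branches. Total: 2 + 3 = 5.

5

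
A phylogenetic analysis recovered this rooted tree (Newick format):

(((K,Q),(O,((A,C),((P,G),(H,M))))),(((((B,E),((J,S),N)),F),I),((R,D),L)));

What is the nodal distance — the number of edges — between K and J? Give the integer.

10

The MRCA of K and J is the root of the tree.
From K up to that node: 3 branches. From J up to the same node: 7 branches. Total: 3 + 7 = 10.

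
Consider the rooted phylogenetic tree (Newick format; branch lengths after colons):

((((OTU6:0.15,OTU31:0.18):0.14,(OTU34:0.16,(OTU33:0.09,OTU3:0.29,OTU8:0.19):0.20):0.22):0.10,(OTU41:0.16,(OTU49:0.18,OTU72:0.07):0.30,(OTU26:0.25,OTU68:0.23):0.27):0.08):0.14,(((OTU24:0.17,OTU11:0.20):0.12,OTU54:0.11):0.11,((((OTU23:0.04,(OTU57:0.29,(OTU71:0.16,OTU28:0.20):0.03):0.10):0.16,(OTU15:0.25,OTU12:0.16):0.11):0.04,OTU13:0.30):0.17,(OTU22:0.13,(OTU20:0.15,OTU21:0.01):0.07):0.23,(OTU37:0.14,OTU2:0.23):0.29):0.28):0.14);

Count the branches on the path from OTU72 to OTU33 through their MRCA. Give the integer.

7

The MRCA of OTU72 and OTU33 is the node subtending (((OTU6,OTU31),(OTU34,(OTU33,OTU3,OTU8))),(OTU41,(OTU49,OTU72),(OTU26,OTU68))).
From OTU72 up to that node: 3 branches. From OTU33 up to the same node: 4 branches. Total: 3 + 4 = 7.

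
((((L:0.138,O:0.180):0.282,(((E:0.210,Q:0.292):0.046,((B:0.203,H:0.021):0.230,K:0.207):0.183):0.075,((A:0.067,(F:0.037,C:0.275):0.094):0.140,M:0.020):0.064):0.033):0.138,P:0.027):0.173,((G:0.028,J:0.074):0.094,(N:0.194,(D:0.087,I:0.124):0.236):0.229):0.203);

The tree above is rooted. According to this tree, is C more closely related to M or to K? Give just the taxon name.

M

The MRCA of C and M subtends ((A,(F,C)),M) (4 taxa).
The MRCA of C and K subtends (((E,Q),((B,H),K)),((A,(F,C)),M)) (9 taxa).
The first is nested inside the second, so C shares a more recent common ancestor with M.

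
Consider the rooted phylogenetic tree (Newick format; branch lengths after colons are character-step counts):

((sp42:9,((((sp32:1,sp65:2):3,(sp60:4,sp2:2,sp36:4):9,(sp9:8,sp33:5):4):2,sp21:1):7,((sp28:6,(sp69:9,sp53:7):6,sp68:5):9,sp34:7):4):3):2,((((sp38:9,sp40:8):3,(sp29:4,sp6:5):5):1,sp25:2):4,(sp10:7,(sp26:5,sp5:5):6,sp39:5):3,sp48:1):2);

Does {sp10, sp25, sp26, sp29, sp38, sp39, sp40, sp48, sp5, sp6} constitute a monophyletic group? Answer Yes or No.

Yes

The most recent common ancestor of these taxa subtends ((((sp38,sp40),(sp29,sp6)),sp25),(sp10,(sp26,sp5),sp39),sp48).
That clade has exactly 10 tips — every listed taxon and nothing else — so the group is monophyletic.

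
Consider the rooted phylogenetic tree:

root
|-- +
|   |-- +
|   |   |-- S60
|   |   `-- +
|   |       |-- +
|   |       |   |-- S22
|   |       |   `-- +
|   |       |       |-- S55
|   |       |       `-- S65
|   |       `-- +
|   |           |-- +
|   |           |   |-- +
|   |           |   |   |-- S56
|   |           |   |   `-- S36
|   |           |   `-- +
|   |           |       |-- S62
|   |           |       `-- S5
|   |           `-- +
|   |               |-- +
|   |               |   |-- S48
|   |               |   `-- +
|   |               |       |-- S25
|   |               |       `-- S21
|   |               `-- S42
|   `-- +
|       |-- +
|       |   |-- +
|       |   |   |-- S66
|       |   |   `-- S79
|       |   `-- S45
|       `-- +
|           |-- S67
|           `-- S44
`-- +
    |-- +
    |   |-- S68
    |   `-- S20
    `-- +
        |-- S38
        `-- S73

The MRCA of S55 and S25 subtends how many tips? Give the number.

The MRCA of S55 and S25 is the node subtending ((S22,(S55,S65)),(((S56,S36),(S62,S5)),((S48,(S25,S21)),S42))).
That clade contains 11 terminal taxa: S21, S22, S25, S36, S42, S48, S5, S55, S56, S62, S65.

11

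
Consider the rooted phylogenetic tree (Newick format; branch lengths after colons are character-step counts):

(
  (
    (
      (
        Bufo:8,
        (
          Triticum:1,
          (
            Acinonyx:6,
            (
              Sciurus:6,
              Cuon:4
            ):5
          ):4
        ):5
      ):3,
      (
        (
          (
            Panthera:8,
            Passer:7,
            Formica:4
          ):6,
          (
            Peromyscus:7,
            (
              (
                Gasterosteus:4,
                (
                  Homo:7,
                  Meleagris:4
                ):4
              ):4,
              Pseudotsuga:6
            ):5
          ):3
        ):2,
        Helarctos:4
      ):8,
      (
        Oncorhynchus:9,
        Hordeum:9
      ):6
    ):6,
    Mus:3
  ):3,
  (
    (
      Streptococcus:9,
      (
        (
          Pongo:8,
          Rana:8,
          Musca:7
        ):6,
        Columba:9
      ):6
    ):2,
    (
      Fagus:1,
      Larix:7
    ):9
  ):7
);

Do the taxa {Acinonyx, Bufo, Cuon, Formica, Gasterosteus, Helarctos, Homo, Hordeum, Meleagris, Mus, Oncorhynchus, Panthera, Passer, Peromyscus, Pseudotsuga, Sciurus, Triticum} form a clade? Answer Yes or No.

The most recent common ancestor of these taxa subtends (((Bufo,(Triticum,(Acinonyx,(Sciurus,Cuon)))),(((Panthera,Passer,Formica),(Peromyscus,((Gasterosteus,(Homo,Meleagris)),Pseudotsuga))),Helarctos),(Oncorhynchus,Hordeum)),Mus).
That clade has exactly 17 tips — every listed taxon and nothing else — so the group is monophyletic.

Yes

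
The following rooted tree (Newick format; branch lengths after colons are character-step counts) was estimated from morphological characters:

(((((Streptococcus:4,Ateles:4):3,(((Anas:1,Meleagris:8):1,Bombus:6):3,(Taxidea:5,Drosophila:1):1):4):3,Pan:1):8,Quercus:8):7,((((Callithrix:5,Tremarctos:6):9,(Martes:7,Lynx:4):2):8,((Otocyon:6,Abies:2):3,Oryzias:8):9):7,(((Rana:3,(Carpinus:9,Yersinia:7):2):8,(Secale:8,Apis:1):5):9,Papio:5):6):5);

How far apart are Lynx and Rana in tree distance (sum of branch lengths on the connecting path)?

The path runs Lynx → … → MRCA → … → Rana; the MRCA is the node subtending ((((Callithrix,Tremarctos),(Martes,Lynx)),((Otocyon,Abies),Oryzias)),(((Rana,(Carpinus,Yersinia)),(Secale,Apis)),Papio)).
Branch lengths along that path: 4 + 2 + 8 + 7 + 6 + 9 + 8 + 3 = 47.

47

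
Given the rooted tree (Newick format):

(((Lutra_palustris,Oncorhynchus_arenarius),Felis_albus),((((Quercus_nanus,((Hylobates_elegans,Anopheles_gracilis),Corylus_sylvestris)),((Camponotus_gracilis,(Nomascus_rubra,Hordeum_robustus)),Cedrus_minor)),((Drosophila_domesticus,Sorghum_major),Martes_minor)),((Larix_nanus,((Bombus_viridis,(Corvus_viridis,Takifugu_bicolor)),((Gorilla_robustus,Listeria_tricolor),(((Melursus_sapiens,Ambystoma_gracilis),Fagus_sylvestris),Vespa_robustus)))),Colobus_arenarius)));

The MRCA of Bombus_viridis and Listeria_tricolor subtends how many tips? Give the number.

The MRCA of Bombus_viridis and Listeria_tricolor is the node subtending ((Bombus_viridis,(Corvus_viridis,Takifugu_bicolor)),((Gorilla_robustus,Listeria_tricolor),(((Melursus_sapiens,Ambystoma_gracilis),Fagus_sylvestris),Vespa_robustus))).
That clade contains 9 terminal taxa: Ambystoma_gracilis, Bombus_viridis, Corvus_viridis, Fagus_sylvestris, Gorilla_robustus, Listeria_tricolor, Melursus_sapiens, Takifugu_bicolor, Vespa_robustus.

9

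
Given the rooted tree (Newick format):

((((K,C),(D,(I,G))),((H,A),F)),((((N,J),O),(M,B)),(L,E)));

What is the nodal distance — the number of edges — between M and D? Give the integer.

The MRCA of M and D is the root of the tree.
From M up to that node: 4 branches. From D up to the same node: 4 branches. Total: 4 + 4 = 8.

8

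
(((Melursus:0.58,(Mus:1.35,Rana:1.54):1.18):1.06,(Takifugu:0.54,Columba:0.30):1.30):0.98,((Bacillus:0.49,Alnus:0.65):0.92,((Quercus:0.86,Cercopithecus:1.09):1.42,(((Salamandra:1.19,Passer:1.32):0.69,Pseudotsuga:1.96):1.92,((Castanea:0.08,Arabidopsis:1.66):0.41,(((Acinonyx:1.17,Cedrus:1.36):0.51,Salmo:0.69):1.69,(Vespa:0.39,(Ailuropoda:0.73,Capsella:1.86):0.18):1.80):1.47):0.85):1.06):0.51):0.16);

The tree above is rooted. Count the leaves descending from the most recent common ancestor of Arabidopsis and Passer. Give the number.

The MRCA of Arabidopsis and Passer is the node subtending (((Salamandra,Passer),Pseudotsuga),((Castanea,Arabidopsis),(((Acinonyx,Cedrus),Salmo),(Vespa,(Ailuropoda,Capsella))))).
That clade contains 11 terminal taxa: Acinonyx, Ailuropoda, Arabidopsis, Capsella, Castanea, Cedrus, Passer, Pseudotsuga, Salamandra, Salmo, Vespa.

11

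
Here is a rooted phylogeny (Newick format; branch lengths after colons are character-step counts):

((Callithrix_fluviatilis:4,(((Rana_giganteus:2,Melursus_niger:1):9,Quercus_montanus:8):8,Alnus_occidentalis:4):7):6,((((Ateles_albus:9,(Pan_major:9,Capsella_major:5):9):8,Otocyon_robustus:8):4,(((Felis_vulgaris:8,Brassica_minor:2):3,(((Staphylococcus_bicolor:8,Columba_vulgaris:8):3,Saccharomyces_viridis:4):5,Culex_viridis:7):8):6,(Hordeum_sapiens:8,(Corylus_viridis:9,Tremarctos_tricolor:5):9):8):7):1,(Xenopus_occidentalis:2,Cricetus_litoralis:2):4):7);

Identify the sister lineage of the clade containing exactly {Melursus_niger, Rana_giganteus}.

The clade containing exactly {Melursus_niger, Rana_giganteus} attaches to the tree at the node subtending ((Rana_giganteus,Melursus_niger),Quercus_montanus).
The other lineage descending from that same node — the sister group — is the single tip Quercus_montanus.

Quercus_montanus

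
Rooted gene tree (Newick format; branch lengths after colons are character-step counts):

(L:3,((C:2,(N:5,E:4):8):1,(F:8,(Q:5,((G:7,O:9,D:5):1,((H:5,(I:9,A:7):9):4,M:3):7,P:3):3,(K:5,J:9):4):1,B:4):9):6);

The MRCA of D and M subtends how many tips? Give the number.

The MRCA of D and M is the node subtending ((G,O,D),((H,(I,A)),M),P).
That clade contains 8 terminal taxa: A, D, G, H, I, M, O, P.

8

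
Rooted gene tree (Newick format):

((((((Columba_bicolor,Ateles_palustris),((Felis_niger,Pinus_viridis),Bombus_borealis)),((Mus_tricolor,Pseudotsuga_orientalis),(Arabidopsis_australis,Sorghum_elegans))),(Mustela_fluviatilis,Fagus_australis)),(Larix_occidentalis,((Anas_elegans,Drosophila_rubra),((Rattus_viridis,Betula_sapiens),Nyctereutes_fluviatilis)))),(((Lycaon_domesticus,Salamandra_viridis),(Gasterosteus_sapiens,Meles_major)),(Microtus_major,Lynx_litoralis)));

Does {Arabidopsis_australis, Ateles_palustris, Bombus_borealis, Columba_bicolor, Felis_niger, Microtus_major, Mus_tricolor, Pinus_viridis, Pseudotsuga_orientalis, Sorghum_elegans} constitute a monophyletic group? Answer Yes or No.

The MRCA of the listed taxa is the root, so the smallest clade containing them is the whole tree.
That clade also contains Anas_elegans, Betula_sapiens, Drosophila_rubra, Fagus_australis, Gasterosteus_sapiens, Larix_occidentalis, Lycaon_domesticus, Lynx_litoralis, Meles_major, Mustela_fluviatilis, Nyctereutes_fluviatilis, Rattus_viridis, Salamandra_viridis, which are not in the proposed group, so the group is not monophyletic.

No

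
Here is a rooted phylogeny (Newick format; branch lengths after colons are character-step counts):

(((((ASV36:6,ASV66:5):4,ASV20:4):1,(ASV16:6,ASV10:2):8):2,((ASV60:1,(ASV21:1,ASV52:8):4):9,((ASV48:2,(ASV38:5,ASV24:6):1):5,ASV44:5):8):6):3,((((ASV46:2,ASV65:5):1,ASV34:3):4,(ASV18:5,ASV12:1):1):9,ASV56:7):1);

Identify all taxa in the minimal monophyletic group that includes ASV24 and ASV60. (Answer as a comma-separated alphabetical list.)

ASV21, ASV24, ASV38, ASV44, ASV48, ASV52, ASV60

Tracing ASV24: it sits inside (ASV38,ASV24).
Tracing ASV60: it sits inside (ASV60,(ASV21,ASV52)).
The smallest clade enclosing both is ((ASV60,(ASV21,ASV52)),((ASV48,(ASV38,ASV24)),ASV44)); the answer is its 7 terminal taxa in alphabetical order.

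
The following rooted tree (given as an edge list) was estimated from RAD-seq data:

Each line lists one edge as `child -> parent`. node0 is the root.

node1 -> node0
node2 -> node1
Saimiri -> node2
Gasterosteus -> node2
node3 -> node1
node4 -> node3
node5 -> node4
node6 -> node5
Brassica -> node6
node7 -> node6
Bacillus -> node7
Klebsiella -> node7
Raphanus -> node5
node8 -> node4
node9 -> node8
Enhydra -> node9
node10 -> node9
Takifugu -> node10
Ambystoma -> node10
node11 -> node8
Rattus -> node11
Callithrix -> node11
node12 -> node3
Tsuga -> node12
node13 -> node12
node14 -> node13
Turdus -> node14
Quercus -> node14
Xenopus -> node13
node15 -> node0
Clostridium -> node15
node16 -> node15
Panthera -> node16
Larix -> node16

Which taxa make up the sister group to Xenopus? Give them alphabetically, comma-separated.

Xenopus attaches to the tree at the node subtending ((Turdus,Quercus),Xenopus).
The other lineage descending from that same node — the sister group — is (Turdus,Quercus); its 2 tips in alphabetical order are the answer.

Quercus, Turdus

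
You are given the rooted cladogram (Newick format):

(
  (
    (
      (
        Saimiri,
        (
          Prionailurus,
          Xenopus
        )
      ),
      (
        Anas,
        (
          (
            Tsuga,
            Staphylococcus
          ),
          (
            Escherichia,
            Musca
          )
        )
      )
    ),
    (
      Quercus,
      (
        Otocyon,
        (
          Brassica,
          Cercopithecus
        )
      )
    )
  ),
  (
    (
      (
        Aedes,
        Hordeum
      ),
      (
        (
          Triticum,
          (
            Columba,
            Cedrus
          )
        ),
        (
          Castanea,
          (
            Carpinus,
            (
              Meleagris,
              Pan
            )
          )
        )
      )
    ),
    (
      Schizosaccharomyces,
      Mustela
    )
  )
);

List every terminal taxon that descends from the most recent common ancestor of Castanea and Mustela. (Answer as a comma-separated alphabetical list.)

Tracing Castanea: it sits inside (Castanea,(Carpinus,(Meleagris,Pan))).
Tracing Mustela: it sits inside (Schizosaccharomyces,Mustela).
The smallest clade enclosing both is (((Aedes,Hordeum),((Triticum,(Columba,Cedrus)),(Castanea,(Carpinus,(Meleagris,Pan))))),(Schizosaccharomyces,Mustela)); the answer is its 11 terminal taxa in alphabetical order.

Aedes, Carpinus, Castanea, Cedrus, Columba, Hordeum, Meleagris, Mustela, Pan, Schizosaccharomyces, Triticum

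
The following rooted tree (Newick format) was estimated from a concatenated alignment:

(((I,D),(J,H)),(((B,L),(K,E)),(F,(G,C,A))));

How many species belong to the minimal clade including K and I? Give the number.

The MRCA of K and I is the root, so the clade is the entire tree.
That clade contains 12 terminal taxa: A, B, C, D, E, F, G, H, I, J, K, L.

12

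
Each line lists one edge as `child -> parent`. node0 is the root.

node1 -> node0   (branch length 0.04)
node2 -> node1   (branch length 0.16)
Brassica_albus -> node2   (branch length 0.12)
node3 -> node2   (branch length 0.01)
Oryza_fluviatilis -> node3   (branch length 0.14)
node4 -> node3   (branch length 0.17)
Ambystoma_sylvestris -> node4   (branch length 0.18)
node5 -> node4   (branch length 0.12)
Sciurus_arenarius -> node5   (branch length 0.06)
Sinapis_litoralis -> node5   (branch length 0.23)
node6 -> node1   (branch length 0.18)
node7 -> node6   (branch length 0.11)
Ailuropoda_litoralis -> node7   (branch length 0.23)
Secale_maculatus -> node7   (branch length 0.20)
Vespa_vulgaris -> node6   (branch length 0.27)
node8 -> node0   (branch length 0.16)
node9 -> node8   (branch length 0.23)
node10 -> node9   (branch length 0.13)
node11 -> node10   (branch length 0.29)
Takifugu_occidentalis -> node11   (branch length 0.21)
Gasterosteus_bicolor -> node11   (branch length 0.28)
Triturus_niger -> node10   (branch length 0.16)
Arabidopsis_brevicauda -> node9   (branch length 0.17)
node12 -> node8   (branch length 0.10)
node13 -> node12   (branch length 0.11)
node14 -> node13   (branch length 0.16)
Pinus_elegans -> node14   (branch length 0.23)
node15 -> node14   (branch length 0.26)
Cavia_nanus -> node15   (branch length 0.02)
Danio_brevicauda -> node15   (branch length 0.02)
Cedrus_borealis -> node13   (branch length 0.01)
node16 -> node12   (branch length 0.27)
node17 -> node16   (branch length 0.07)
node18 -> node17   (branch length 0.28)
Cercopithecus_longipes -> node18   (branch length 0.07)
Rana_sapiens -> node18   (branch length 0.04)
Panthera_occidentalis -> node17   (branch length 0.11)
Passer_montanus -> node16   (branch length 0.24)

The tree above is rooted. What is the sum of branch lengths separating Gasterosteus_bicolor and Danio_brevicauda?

The path runs Gasterosteus_bicolor → … → MRCA → … → Danio_brevicauda; the MRCA is the node subtending ((((Takifugu_occidentalis,Gasterosteus_bicolor),Triturus_niger),Arabidopsis_brevicauda),(((Pinus_elegans,(Cavia_nanus,Danio_brevicauda)),Cedrus_borealis),(((Cercopithecus_longipes,Rana_sapiens),Panthera_occidentalis),Passer_montanus))).
Branch lengths along that path: 0.28 + 0.29 + 0.13 + 0.23 + 0.10 + 0.11 + 0.16 + 0.26 + 0.02 = 1.58.

1.58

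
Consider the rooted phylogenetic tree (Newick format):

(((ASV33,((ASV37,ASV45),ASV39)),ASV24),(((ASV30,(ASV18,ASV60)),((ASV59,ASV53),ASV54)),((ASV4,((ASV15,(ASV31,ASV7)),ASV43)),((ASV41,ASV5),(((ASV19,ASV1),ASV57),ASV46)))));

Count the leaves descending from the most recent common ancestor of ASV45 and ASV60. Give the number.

22

The MRCA of ASV45 and ASV60 is the root, so the clade is the entire tree.
That clade contains 22 terminal taxa: ASV1, ASV15, ASV18, ASV19, ASV24, ASV30, ASV31, ASV33, ASV37, ASV39, ASV4, ASV41, ASV43, ASV45, ASV46, ASV5, ASV53, ASV54, ASV57, ASV59, ASV60, ASV7.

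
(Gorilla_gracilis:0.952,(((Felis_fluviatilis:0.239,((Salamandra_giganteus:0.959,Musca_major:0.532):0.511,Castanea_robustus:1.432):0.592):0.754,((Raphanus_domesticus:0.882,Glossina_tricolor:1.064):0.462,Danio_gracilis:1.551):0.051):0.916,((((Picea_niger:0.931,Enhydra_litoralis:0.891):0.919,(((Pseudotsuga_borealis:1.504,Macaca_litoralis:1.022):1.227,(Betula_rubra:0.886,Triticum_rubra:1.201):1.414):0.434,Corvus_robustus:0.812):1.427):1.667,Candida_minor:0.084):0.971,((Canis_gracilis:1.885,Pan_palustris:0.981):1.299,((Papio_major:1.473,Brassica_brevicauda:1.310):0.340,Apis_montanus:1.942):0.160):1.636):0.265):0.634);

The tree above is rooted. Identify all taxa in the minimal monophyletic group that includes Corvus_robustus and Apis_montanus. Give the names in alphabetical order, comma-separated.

Apis_montanus, Betula_rubra, Brassica_brevicauda, Candida_minor, Canis_gracilis, Corvus_robustus, Enhydra_litoralis, Macaca_litoralis, Pan_palustris, Papio_major, Picea_niger, Pseudotsuga_borealis, Triticum_rubra

Tracing Corvus_robustus: it sits inside (((Pseudotsuga_borealis,Macaca_litoralis),(Betula_rubra,Triticum_rubra)),Corvus_robustus).
Tracing Apis_montanus: it sits inside ((Papio_major,Brassica_brevicauda),Apis_montanus).
The smallest clade enclosing both is ((((Picea_niger,Enhydra_litoralis),(((Pseudotsuga_borealis,Macaca_litoralis),(Betula_rubra,Triticum_rubra)),Corvus_robustus)),Candida_minor),((Canis_gracilis,Pan_palustris),((Papio_major,Brassica_brevicauda),Apis_montanus))); the answer is its 13 terminal taxa in alphabetical order.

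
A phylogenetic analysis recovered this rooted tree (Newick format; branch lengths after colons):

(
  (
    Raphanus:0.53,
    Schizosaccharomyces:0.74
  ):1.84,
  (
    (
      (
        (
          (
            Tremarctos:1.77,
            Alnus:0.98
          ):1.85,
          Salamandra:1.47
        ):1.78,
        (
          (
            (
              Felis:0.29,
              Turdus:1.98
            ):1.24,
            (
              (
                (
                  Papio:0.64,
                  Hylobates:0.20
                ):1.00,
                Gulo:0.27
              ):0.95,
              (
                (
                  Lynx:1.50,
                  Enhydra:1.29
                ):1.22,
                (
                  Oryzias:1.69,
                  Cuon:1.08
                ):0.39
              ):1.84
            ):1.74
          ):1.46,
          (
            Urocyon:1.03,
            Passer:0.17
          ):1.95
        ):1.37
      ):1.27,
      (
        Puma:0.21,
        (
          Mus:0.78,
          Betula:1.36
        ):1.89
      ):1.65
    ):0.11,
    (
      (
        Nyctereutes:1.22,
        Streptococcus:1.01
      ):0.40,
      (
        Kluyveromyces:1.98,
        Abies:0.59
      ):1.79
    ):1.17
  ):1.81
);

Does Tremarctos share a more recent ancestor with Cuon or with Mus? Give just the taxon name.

The MRCA of Tremarctos and Cuon subtends (((Tremarctos,Alnus),Salamandra),(((Felis,Turdus),(((Papio,Hylobates),Gulo),((Lynx,Enhydra),(Oryzias,Cuon)))),(Urocyon,Passer))) (14 taxa).
The MRCA of Tremarctos and Mus subtends ((((Tremarctos,Alnus),Salamandra),(((Felis,Turdus),(((Papio,Hylobates),Gulo),((Lynx,Enhydra),(Oryzias,Cuon)))),(Urocyon,Passer))),(Puma,(Mus,Betula))) (17 taxa).
The first is nested inside the second, so Tremarctos shares a more recent common ancestor with Cuon.

Cuon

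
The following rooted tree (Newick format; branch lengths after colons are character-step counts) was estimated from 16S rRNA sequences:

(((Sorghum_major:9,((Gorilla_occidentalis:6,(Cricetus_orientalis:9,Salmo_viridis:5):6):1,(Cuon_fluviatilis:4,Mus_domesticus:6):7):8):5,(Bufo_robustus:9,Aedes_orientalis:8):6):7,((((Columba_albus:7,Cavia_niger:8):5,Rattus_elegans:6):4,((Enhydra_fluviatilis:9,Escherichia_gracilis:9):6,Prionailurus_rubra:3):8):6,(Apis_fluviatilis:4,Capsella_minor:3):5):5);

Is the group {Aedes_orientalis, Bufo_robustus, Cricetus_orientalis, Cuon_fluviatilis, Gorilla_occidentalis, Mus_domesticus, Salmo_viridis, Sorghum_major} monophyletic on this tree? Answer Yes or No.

Yes

The most recent common ancestor of these taxa subtends ((Sorghum_major,((Gorilla_occidentalis,(Cricetus_orientalis,Salmo_viridis)),(Cuon_fluviatilis,Mus_domesticus))),(Bufo_robustus,Aedes_orientalis)).
That clade has exactly 8 tips — every listed taxon and nothing else — so the group is monophyletic.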